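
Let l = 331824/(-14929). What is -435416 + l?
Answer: -6500657288/14929 ≈ -4.3544e+5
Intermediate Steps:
l = -331824/14929 (l = 331824*(-1/14929) = -331824/14929 ≈ -22.227)
-435416 + l = -435416 - 331824/14929 = -6500657288/14929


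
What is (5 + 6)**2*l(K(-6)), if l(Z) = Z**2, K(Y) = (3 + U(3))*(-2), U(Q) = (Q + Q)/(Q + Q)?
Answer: 7744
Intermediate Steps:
U(Q) = 1 (U(Q) = (2*Q)/((2*Q)) = (2*Q)*(1/(2*Q)) = 1)
K(Y) = -8 (K(Y) = (3 + 1)*(-2) = 4*(-2) = -8)
(5 + 6)**2*l(K(-6)) = (5 + 6)**2*(-8)**2 = 11**2*64 = 121*64 = 7744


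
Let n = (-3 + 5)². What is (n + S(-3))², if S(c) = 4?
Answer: 64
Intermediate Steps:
n = 4 (n = 2² = 4)
(n + S(-3))² = (4 + 4)² = 8² = 64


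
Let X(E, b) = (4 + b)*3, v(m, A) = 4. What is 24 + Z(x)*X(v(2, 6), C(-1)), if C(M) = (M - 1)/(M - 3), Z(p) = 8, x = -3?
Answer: 132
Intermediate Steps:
C(M) = (-1 + M)/(-3 + M)
X(E, b) = 12 + 3*b
24 + Z(x)*X(v(2, 6), C(-1)) = 24 + 8*(12 + 3*((-1 - 1)/(-3 - 1))) = 24 + 8*(12 + 3*(-2/(-4))) = 24 + 8*(12 + 3*(-¼*(-2))) = 24 + 8*(12 + 3*(½)) = 24 + 8*(12 + 3/2) = 24 + 8*(27/2) = 24 + 108 = 132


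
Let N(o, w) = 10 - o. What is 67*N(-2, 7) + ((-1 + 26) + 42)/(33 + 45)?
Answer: 62779/78 ≈ 804.86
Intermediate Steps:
67*N(-2, 7) + ((-1 + 26) + 42)/(33 + 45) = 67*(10 - 1*(-2)) + ((-1 + 26) + 42)/(33 + 45) = 67*(10 + 2) + (25 + 42)/78 = 67*12 + 67*(1/78) = 804 + 67/78 = 62779/78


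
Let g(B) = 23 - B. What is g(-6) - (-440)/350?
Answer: 1059/35 ≈ 30.257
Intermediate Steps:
g(-6) - (-440)/350 = (23 - 1*(-6)) - (-440)/350 = (23 + 6) - (-440)/350 = 29 - 1*(-44/35) = 29 + 44/35 = 1059/35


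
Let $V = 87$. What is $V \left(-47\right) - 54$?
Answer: $-4143$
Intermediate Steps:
$V \left(-47\right) - 54 = 87 \left(-47\right) - 54 = -4089 - 54 = -4143$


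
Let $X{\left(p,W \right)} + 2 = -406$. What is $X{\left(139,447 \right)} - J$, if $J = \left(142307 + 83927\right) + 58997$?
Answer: $-285639$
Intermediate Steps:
$X{\left(p,W \right)} = -408$ ($X{\left(p,W \right)} = -2 - 406 = -408$)
$J = 285231$ ($J = 226234 + 58997 = 285231$)
$X{\left(139,447 \right)} - J = -408 - 285231 = -285639$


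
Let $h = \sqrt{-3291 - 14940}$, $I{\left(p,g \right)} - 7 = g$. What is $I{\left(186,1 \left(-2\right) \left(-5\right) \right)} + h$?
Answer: $17 + i \sqrt{18231} \approx 17.0 + 135.02 i$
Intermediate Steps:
$I{\left(p,g \right)} = 7 + g$
$h = i \sqrt{18231}$ ($h = \sqrt{-18231} = i \sqrt{18231} \approx 135.02 i$)
$I{\left(186,1 \left(-2\right) \left(-5\right) \right)} + h = \left(7 + 1 \left(-2\right) \left(-5\right)\right) + i \sqrt{18231} = \left(7 - -10\right) + i \sqrt{18231} = \left(7 + 10\right) + i \sqrt{18231} = 17 + i \sqrt{18231}$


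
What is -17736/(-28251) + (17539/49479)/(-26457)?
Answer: 2579677484591/4109157869517 ≈ 0.62779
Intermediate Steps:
-17736/(-28251) + (17539/49479)/(-26457) = -17736*(-1/28251) + (17539*(1/49479))*(-1/26457) = 5912/9417 + (17539/49479)*(-1/26457) = 5912/9417 - 17539/1309065903 = 2579677484591/4109157869517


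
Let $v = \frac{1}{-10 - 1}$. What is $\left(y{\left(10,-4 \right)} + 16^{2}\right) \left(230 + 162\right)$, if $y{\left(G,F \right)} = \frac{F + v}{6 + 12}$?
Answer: $\frac{1102892}{11} \approx 1.0026 \cdot 10^{5}$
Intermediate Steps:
$v = - \frac{1}{11}$ ($v = \frac{1}{-11} = - \frac{1}{11} \approx -0.090909$)
$y{\left(G,F \right)} = - \frac{1}{198} + \frac{F}{18}$ ($y{\left(G,F \right)} = \frac{F - \frac{1}{11}}{6 + 12} = \frac{- \frac{1}{11} + F}{18} = \left(- \frac{1}{11} + F\right) \frac{1}{18} = - \frac{1}{198} + \frac{F}{18}$)
$\left(y{\left(10,-4 \right)} + 16^{2}\right) \left(230 + 162\right) = \left(\left(- \frac{1}{198} + \frac{1}{18} \left(-4\right)\right) + 16^{2}\right) \left(230 + 162\right) = \left(\left(- \frac{1}{198} - \frac{2}{9}\right) + 256\right) 392 = \left(- \frac{5}{22} + 256\right) 392 = \frac{5627}{22} \cdot 392 = \frac{1102892}{11}$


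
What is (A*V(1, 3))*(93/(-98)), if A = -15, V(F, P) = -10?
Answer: -6975/49 ≈ -142.35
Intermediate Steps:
(A*V(1, 3))*(93/(-98)) = (-15*(-10))*(93/(-98)) = 150*(93*(-1/98)) = 150*(-93/98) = -6975/49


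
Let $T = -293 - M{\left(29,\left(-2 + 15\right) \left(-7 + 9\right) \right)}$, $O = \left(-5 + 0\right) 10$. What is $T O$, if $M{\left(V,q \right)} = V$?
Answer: $16100$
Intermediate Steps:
$O = -50$ ($O = \left(-5\right) 10 = -50$)
$T = -322$ ($T = -293 - 29 = -322$)
$T O = \left(-322\right) \left(-50\right) = 16100$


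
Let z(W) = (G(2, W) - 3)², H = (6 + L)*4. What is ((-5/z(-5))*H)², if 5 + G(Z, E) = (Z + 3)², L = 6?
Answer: 57600/83521 ≈ 0.68965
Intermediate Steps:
G(Z, E) = -5 + (3 + Z)² (G(Z, E) = -5 + (Z + 3)² = -5 + (3 + Z)²)
H = 48 (H = (6 + 6)*4 = 12*4 = 48)
z(W) = 289 (z(W) = ((-5 + (3 + 2)²) - 3)² = ((-5 + 5²) - 3)² = ((-5 + 25) - 3)² = (20 - 3)² = 17² = 289)
((-5/z(-5))*H)² = (-5/289*48)² = (-240/289)² = 57600/83521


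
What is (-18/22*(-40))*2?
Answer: 720/11 ≈ 65.455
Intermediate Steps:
(-18/22*(-40))*2 = (-18*1/22*(-40))*2 = -9/11*(-40)*2 = (360/11)*2 = 720/11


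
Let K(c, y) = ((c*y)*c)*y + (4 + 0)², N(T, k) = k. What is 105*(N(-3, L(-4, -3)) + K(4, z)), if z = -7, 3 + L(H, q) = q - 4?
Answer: 82950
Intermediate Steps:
L(H, q) = -7 + q (L(H, q) = -3 + (q - 4) = -3 + (-4 + q) = -7 + q)
K(c, y) = 16 + c²*y² (K(c, y) = (y*c²)*y + 4² = c²*y² + 16 = 16 + c²*y²)
105*(N(-3, L(-4, -3)) + K(4, z)) = 105*((-7 - 3) + (16 + 4²*(-7)²)) = 105*(-10 + (16 + 16*49)) = 105*(-10 + (16 + 784)) = 105*(-10 + 800) = 105*790 = 82950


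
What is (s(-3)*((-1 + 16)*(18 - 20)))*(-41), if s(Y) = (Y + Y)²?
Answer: 44280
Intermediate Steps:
s(Y) = 4*Y² (s(Y) = (2*Y)² = 4*Y²)
(s(-3)*((-1 + 16)*(18 - 20)))*(-41) = ((4*(-3)²)*((-1 + 16)*(18 - 20)))*(-41) = ((4*9)*(15*(-2)))*(-41) = (36*(-30))*(-41) = -1080*(-41) = 44280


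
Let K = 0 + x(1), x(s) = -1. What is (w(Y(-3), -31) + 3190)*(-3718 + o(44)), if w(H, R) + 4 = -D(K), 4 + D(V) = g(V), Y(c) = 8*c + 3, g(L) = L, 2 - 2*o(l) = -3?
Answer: -23712321/2 ≈ -1.1856e+7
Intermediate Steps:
o(l) = 5/2 (o(l) = 1 - ½*(-3) = 1 + 3/2 = 5/2)
Y(c) = 3 + 8*c
K = -1 (K = 0 - 1 = -1)
D(V) = -4 + V
w(H, R) = 1 (w(H, R) = -4 - (-4 - 1) = -4 - 1*(-5) = -4 + 5 = 1)
(w(Y(-3), -31) + 3190)*(-3718 + o(44)) = (1 + 3190)*(-3718 + 5/2) = 3191*(-7431/2) = -23712321/2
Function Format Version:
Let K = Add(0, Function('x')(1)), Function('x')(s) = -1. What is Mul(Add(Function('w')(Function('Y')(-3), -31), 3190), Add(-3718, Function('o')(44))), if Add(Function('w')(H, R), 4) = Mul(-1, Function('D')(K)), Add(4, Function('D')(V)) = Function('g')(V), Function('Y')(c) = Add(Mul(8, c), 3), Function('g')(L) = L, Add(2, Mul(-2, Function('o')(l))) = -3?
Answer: Rational(-23712321, 2) ≈ -1.1856e+7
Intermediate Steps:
Function('o')(l) = Rational(5, 2) (Function('o')(l) = Add(1, Mul(Rational(-1, 2), -3)) = Add(1, Rational(3, 2)) = Rational(5, 2))
Function('Y')(c) = Add(3, Mul(8, c))
K = -1 (K = Add(0, -1) = -1)
Function('D')(V) = Add(-4, V)
Function('w')(H, R) = 1 (Function('w')(H, R) = Add(-4, Mul(-1, Add(-4, -1))) = Add(-4, Mul(-1, -5)) = Add(-4, 5) = 1)
Mul(Add(Function('w')(Function('Y')(-3), -31), 3190), Add(-3718, Function('o')(44))) = Mul(Add(1, 3190), Add(-3718, Rational(5, 2))) = Mul(3191, Rational(-7431, 2)) = Rational(-23712321, 2)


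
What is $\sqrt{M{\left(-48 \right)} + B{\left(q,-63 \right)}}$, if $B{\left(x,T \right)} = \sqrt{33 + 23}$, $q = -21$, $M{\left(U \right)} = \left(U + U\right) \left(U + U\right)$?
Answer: $\sqrt{9216 + 2 \sqrt{14}} \approx 96.039$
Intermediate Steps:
$M{\left(U \right)} = 4 U^{2}$ ($M{\left(U \right)} = 2 U 2 U = 4 U^{2}$)
$B{\left(x,T \right)} = 2 \sqrt{14}$ ($B{\left(x,T \right)} = \sqrt{56} = 2 \sqrt{14}$)
$\sqrt{M{\left(-48 \right)} + B{\left(q,-63 \right)}} = \sqrt{4 \left(-48\right)^{2} + 2 \sqrt{14}} = \sqrt{4 \cdot 2304 + 2 \sqrt{14}} = \sqrt{9216 + 2 \sqrt{14}}$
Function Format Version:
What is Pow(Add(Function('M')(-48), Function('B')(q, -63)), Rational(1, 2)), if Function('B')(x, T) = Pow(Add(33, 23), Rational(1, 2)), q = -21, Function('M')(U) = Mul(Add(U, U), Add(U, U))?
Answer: Pow(Add(9216, Mul(2, Pow(14, Rational(1, 2)))), Rational(1, 2)) ≈ 96.039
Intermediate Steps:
Function('M')(U) = Mul(4, Pow(U, 2)) (Function('M')(U) = Mul(Mul(2, U), Mul(2, U)) = Mul(4, Pow(U, 2)))
Function('B')(x, T) = Mul(2, Pow(14, Rational(1, 2))) (Function('B')(x, T) = Pow(56, Rational(1, 2)) = Mul(2, Pow(14, Rational(1, 2))))
Pow(Add(Function('M')(-48), Function('B')(q, -63)), Rational(1, 2)) = Pow(Add(Mul(4, Pow(-48, 2)), Mul(2, Pow(14, Rational(1, 2)))), Rational(1, 2)) = Pow(Add(Mul(4, 2304), Mul(2, Pow(14, Rational(1, 2)))), Rational(1, 2)) = Pow(Add(9216, Mul(2, Pow(14, Rational(1, 2)))), Rational(1, 2))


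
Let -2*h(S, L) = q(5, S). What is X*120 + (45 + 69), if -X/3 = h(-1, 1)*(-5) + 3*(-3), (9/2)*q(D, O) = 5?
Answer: 2354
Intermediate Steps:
q(D, O) = 10/9 (q(D, O) = (2/9)*5 = 10/9)
h(S, L) = -5/9 (h(S, L) = -1/2*10/9 = -5/9)
X = 56/3 (X = -3*(-5/9*(-5) + 3*(-3)) = -3*(25/9 - 9) = -3*(-56/9) = 56/3 ≈ 18.667)
X*120 + (45 + 69) = (56/3)*120 + (45 + 69) = 2240 + 114 = 2354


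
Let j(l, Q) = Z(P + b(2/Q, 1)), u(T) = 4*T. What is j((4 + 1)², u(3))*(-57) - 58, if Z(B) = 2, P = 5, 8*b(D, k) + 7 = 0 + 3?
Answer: -172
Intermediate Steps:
b(D, k) = -½ (b(D, k) = -7/8 + (0 + 3)/8 = -7/8 + (⅛)*3 = -7/8 + 3/8 = -½)
j(l, Q) = 2
j((4 + 1)², u(3))*(-57) - 58 = 2*(-57) - 58 = -114 - 58 = -172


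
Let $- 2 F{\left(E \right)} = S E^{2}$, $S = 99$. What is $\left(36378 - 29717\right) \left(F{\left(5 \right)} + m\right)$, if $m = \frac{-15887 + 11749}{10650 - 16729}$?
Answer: $- \frac{100163115589}{12158} \approx -8.2385 \cdot 10^{6}$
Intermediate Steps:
$F{\left(E \right)} = - \frac{99 E^{2}}{2}$
$m = \frac{4138}{6079}$ ($m = - \frac{4138}{-6079} = \left(-4138\right) \left(- \frac{1}{6079}\right) = \frac{4138}{6079} \approx 0.6807$)
$\left(36378 - 29717\right) \left(F{\left(5 \right)} + m\right) = \left(36378 - 29717\right) \left(- \frac{99 \cdot 5^{2}}{2} + \frac{4138}{6079}\right) = 6661 \left(\left(- \frac{99}{2}\right) 25 + \frac{4138}{6079}\right) = 6661 \left(- \frac{2475}{2} + \frac{4138}{6079}\right) = 6661 \left(- \frac{15037249}{12158}\right) = - \frac{100163115589}{12158}$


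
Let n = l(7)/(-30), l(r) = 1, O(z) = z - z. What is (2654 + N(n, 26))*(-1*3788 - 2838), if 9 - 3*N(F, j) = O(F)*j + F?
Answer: -792241003/45 ≈ -1.7605e+7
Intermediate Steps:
O(z) = 0
n = -1/30 (n = 1/(-30) = 1*(-1/30) = -1/30 ≈ -0.033333)
N(F, j) = 3 - F/3 (N(F, j) = 3 - (0*j + F)/3 = 3 - (0 + F)/3 = 3 - F/3)
(2654 + N(n, 26))*(-1*3788 - 2838) = (2654 + (3 - 1/3*(-1/30)))*(-1*3788 - 2838) = (2654 + (3 + 1/90))*(-3788 - 2838) = (2654 + 271/90)*(-6626) = (239131/90)*(-6626) = -792241003/45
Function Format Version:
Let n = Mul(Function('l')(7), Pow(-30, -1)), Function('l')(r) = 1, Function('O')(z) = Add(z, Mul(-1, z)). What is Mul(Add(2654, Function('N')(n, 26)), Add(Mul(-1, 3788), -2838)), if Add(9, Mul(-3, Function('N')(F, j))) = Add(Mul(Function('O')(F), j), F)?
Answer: Rational(-792241003, 45) ≈ -1.7605e+7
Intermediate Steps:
Function('O')(z) = 0
n = Rational(-1, 30) (n = Mul(1, Pow(-30, -1)) = Mul(1, Rational(-1, 30)) = Rational(-1, 30) ≈ -0.033333)
Function('N')(F, j) = Add(3, Mul(Rational(-1, 3), F)) (Function('N')(F, j) = Add(3, Mul(Rational(-1, 3), Add(Mul(0, j), F))) = Add(3, Mul(Rational(-1, 3), Add(0, F))) = Add(3, Mul(Rational(-1, 3), F)))
Mul(Add(2654, Function('N')(n, 26)), Add(Mul(-1, 3788), -2838)) = Mul(Add(2654, Add(3, Mul(Rational(-1, 3), Rational(-1, 30)))), Add(Mul(-1, 3788), -2838)) = Mul(Add(2654, Add(3, Rational(1, 90))), Add(-3788, -2838)) = Mul(Add(2654, Rational(271, 90)), -6626) = Mul(Rational(239131, 90), -6626) = Rational(-792241003, 45)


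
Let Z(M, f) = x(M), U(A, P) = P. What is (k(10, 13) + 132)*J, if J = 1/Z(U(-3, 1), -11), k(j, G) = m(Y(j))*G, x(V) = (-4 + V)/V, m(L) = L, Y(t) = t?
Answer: -262/3 ≈ -87.333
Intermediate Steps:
x(V) = (-4 + V)/V
Z(M, f) = (-4 + M)/M
k(j, G) = G*j (k(j, G) = j*G = G*j)
J = -⅓ (J = 1/((-4 + 1)/1) = 1/(1*(-3)) = 1/(-3) = -⅓ ≈ -0.33333)
(k(10, 13) + 132)*J = (13*10 + 132)*(-⅓) = (130 + 132)*(-⅓) = 262*(-⅓) = -262/3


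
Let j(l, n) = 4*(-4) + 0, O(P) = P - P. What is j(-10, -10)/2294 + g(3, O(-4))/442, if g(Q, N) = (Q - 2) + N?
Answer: -2389/506974 ≈ -0.0047123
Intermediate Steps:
O(P) = 0
j(l, n) = -16 (j(l, n) = -16 + 0 = -16)
g(Q, N) = -2 + N + Q (g(Q, N) = (-2 + Q) + N = -2 + N + Q)
j(-10, -10)/2294 + g(3, O(-4))/442 = -16/2294 + (-2 + 0 + 3)/442 = -16*1/2294 + 1*(1/442) = -8/1147 + 1/442 = -2389/506974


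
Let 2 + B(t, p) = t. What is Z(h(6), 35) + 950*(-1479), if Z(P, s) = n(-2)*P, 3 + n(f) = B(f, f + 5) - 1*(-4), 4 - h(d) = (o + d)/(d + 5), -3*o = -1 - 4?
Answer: -15455659/11 ≈ -1.4051e+6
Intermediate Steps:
o = 5/3 (o = -(-1 - 4)/3 = -1/3*(-5) = 5/3 ≈ 1.6667)
B(t, p) = -2 + t
h(d) = 4 - (5/3 + d)/(5 + d) (h(d) = 4 - (5/3 + d)/(d + 5) = 4 - (5/3 + d)/(5 + d))
n(f) = -1 + f (n(f) = -3 + ((-2 + f) - 1*(-4)) = -3 + ((-2 + f) + 4) = -3 + (2 + f) = -1 + f)
Z(P, s) = -3*P (Z(P, s) = (-1 - 2)*P = -3*P)
Z(h(6), 35) + 950*(-1479) = -(55 + 9*6)/(5 + 6) + 950*(-1479) = -(55 + 54)/11 - 1405050 = -109/11 - 1405050 = -15455659/11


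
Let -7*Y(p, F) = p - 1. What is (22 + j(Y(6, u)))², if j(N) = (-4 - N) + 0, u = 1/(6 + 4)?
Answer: 17161/49 ≈ 350.22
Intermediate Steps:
u = ⅒ (u = 1/10 = ⅒ ≈ 0.10000)
Y(p, F) = ⅐ - p/7 (Y(p, F) = -(p - 1)/7 = -(-1 + p)/7 = ⅐ - p/7)
j(N) = -4 - N
(22 + j(Y(6, u)))² = (22 + (-4 - (⅐ - ⅐*6)))² = (22 + (-4 - (⅐ - 6/7)))² = (22 + (-4 - 1*(-5/7)))² = (22 + (-4 + 5/7))² = (22 - 23/7)² = (131/7)² = 17161/49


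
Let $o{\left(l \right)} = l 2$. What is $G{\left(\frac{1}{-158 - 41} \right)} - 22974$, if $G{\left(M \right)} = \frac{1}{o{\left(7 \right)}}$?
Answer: $- \frac{321635}{14} \approx -22974.0$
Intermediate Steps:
$o{\left(l \right)} = 2 l$
$G{\left(M \right)} = \frac{1}{14}$ ($G{\left(M \right)} = \frac{1}{2 \cdot 7} = \frac{1}{14}$)
$G{\left(\frac{1}{-158 - 41} \right)} - 22974 = \frac{1}{14} - 22974 = - \frac{321635}{14}$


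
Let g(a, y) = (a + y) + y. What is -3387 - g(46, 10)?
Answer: -3453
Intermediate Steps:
g(a, y) = a + 2*y
-3387 - g(46, 10) = -3387 - (46 + 2*10) = -3387 - (46 + 20) = -3387 - 1*66 = -3387 - 66 = -3453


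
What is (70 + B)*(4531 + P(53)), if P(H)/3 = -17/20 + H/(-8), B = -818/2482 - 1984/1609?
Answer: 4928904217303/15974152 ≈ 3.0856e+5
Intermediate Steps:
B = -3120225/1996769 (B = -818*1/2482 - 1984*1/1609 = -409/1241 - 1984/1609 = -3120225/1996769 ≈ -1.5626)
P(H) = -51/20 - 3*H/8 (P(H) = 3*(-17/20 + H/(-8)) = 3*(-17*1/20 + H*(-⅛)) = 3*(-17/20 - H/8) = -51/20 - 3*H/8)
(70 + B)*(4531 + P(53)) = (70 - 3120225/1996769)*(4531 + (-51/20 - 3/8*53)) = 136653605*(4531 + (-51/20 - 159/8))/1996769 = 136653605*(4531 - 897/40)/1996769 = (136653605/1996769)*(180343/40) = 4928904217303/15974152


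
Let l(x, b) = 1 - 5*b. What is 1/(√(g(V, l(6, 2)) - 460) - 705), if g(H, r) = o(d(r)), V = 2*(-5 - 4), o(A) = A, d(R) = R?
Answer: -705/497494 - I*√469/497494 ≈ -0.0014171 - 4.3531e-5*I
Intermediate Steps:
V = -18 (V = 2*(-9) = -18)
g(H, r) = r
1/(√(g(V, l(6, 2)) - 460) - 705) = 1/(√((1 - 5*2) - 460) - 705) = 1/(√((1 - 10) - 460) - 705) = 1/(√(-9 - 460) - 705) = 1/(√(-469) - 705) = 1/(I*√469 - 705) = 1/(-705 + I*√469)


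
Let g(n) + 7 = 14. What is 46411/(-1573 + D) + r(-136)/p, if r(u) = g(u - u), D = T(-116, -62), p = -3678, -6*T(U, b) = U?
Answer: -512131601/17143158 ≈ -29.874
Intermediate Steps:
T(U, b) = -U/6
D = 58/3 (D = -1/6*(-116) = 58/3 ≈ 19.333)
g(n) = 7 (g(n) = -7 + 14 = 7)
r(u) = 7
46411/(-1573 + D) + r(-136)/p = 46411/(-1573 + 58/3) + 7/(-3678) = 46411/(-4661/3) + 7*(-1/3678) = 46411*(-3/4661) - 7/3678 = -139233/4661 - 7/3678 = -512131601/17143158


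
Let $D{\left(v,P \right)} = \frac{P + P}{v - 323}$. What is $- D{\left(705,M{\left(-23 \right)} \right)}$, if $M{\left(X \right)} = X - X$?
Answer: $0$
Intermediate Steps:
$M{\left(X \right)} = 0$
$D{\left(v,P \right)} = \frac{2 P}{-323 + v}$
$- D{\left(705,M{\left(-23 \right)} \right)} = - \frac{2 \cdot 0}{-323 + 705} = - \frac{2 \cdot 0}{382} = \left(-1\right) 0 = 0$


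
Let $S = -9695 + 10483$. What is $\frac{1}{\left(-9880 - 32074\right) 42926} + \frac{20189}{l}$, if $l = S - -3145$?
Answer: $\frac{36358721465423}{7083008149932} \approx 5.1332$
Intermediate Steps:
$S = 788$
$l = 3933$ ($l = 788 - -3145 = 788 + 3145 = 3933$)
$\frac{1}{\left(-9880 - 32074\right) 42926} + \frac{20189}{l} = \frac{1}{\left(-9880 - 32074\right) 42926} + \frac{20189}{3933} = \frac{1}{-9880 - 32074} \cdot \frac{1}{42926} + 20189 \cdot \frac{1}{3933} = \frac{1}{-41954} \cdot \frac{1}{42926} + \frac{20189}{3933} = \left(- \frac{1}{41954}\right) \frac{1}{42926} + \frac{20189}{3933} = - \frac{1}{1800917404} + \frac{20189}{3933} = \frac{36358721465423}{7083008149932}$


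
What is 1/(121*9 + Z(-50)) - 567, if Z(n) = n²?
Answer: -2034962/3589 ≈ -567.00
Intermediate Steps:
1/(121*9 + Z(-50)) - 567 = 1/(121*9 + (-50)²) - 567 = 1/(1089 + 2500) - 567 = 1/3589 - 567 = -2034962/3589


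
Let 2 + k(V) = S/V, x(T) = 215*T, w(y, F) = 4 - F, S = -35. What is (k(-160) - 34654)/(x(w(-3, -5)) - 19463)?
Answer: 1108985/560896 ≈ 1.9772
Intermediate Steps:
k(V) = -2 - 35/V
(k(-160) - 34654)/(x(w(-3, -5)) - 19463) = ((-2 - 35/(-160)) - 34654)/(215*(4 - 1*(-5)) - 19463) = ((-2 - 35*(-1/160)) - 34654)/(215*(4 + 5) - 19463) = ((-2 + 7/32) - 34654)/(215*9 - 19463) = (-57/32 - 34654)/(1935 - 19463) = -1108985/32/(-17528) = -1108985/32*(-1/17528) = 1108985/560896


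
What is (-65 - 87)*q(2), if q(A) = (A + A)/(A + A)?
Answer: -152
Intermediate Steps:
q(A) = 1 (q(A) = (2*A)/((2*A)) = (2*A)*(1/(2*A)) = 1)
(-65 - 87)*q(2) = (-65 - 87)*1 = -152*1 = -152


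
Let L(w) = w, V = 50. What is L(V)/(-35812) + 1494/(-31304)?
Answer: -983363/20018908 ≈ -0.049122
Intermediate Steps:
L(V)/(-35812) + 1494/(-31304) = 50/(-35812) + 1494/(-31304) = 50*(-1/35812) + 1494*(-1/31304) = -25/17906 - 747/15652 = -983363/20018908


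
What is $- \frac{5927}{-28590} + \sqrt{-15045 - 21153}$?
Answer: $\frac{5927}{28590} + 3 i \sqrt{4022} \approx 0.20731 + 190.26 i$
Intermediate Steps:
$- \frac{5927}{-28590} + \sqrt{-15045 - 21153} = \left(-5927\right) \left(- \frac{1}{28590}\right) + \sqrt{-36198} = \frac{5927}{28590} + 3 i \sqrt{4022}$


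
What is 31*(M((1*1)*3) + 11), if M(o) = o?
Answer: 434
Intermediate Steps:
31*(M((1*1)*3) + 11) = 31*((1*1)*3 + 11) = 31*(1*3 + 11) = 31*(3 + 11) = 31*14 = 434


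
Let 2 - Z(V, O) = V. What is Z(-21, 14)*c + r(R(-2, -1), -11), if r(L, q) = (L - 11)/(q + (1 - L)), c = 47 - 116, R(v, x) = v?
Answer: -12683/8 ≈ -1585.4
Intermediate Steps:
Z(V, O) = 2 - V
c = -69
r(L, q) = (-11 + L)/(1 + q - L)
Z(-21, 14)*c + r(R(-2, -1), -11) = (2 - 1*(-21))*(-69) + (-11 - 2)/(1 - 11 - 1*(-2)) = (2 + 21)*(-69) - 13/(1 - 11 + 2) = 23*(-69) - 13/(-8) = -1587 - ⅛*(-13) = -1587 + 13/8 = -12683/8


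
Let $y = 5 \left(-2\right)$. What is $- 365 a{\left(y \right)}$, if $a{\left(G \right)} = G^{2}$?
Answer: $-36500$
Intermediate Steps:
$y = -10$
$- 365 a{\left(y \right)} = - 365 \left(-10\right)^{2} = \left(-365\right) 100 = -36500$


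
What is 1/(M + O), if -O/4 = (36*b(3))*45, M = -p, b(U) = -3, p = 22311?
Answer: -1/2871 ≈ -0.00034831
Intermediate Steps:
M = -22311 (M = -1*22311 = -22311)
O = 19440 (O = -4*36*(-3)*45 = -(-432)*45 = -4*(-4860) = 19440)
1/(M + O) = 1/(-22311 + 19440) = 1/(-2871) = -1/2871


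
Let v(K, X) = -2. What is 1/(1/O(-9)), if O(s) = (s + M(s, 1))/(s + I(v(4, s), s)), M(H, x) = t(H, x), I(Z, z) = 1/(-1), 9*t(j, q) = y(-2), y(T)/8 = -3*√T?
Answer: 9/10 + 4*I*√2/15 ≈ 0.9 + 0.37712*I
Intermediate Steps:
y(T) = -24*√T (y(T) = 8*(-3*√T) = -24*√T)
t(j, q) = -8*I*√2/3 (t(j, q) = (-24*I*√2)/9 = -8*I*√2/3)
I(Z, z) = -1
M(H, x) = -8*I*√2/3
O(s) = (s - 8*I*√2/3)/(-1 + s) (O(s) = (s - 8*I*√2/3)/(s - 1) = (s - 8*I*√2/3)/(-1 + s))
1/(1/O(-9)) = 1/(1/((-9 - 8*I*√2/3)/(-1 - 9))) = 1/(1/((-9 - 8*I*√2/3)/(-10))) = 1/(1/(-(-9 - 8*I*√2/3)/10)) = 1/(1/(9/10 + 4*I*√2/15)) = 9/10 + 4*I*√2/15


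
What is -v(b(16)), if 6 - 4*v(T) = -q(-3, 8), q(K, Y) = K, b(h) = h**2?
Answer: -3/4 ≈ -0.75000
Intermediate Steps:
v(T) = 3/4 (v(T) = 3/2 - (-1)*(-3)/4 = 3/2 - 1/4*3 = 3/2 - 3/4 = 3/4)
-v(b(16)) = -1*3/4 = -3/4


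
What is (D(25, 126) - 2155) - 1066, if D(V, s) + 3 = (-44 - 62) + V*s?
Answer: -180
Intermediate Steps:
D(V, s) = -109 + V*s (D(V, s) = -3 + ((-44 - 62) + V*s) = -3 + (-106 + V*s) = -109 + V*s)
(D(25, 126) - 2155) - 1066 = ((-109 + 25*126) - 2155) - 1066 = ((-109 + 3150) - 2155) - 1066 = (3041 - 2155) - 1066 = 886 - 1066 = -180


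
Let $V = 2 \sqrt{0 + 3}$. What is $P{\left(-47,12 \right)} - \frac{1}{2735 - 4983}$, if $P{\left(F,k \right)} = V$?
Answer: $\frac{1}{2248} + 2 \sqrt{3} \approx 3.4645$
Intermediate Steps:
$V = 2 \sqrt{3} \approx 3.4641$
$P{\left(F,k \right)} = 2 \sqrt{3}$
$P{\left(-47,12 \right)} - \frac{1}{2735 - 4983} = 2 \sqrt{3} - \frac{1}{2735 - 4983} = 2 \sqrt{3} - \frac{1}{-2248} = 2 \sqrt{3} - - \frac{1}{2248} = 2 \sqrt{3} + \frac{1}{2248} = \frac{1}{2248} + 2 \sqrt{3}$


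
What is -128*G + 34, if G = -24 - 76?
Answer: 12834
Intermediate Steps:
G = -100
-128*G + 34 = -128*(-100) + 34 = 12800 + 34 = 12834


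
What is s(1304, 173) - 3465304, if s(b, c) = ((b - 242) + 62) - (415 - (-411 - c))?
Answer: -3465179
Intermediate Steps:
s(b, c) = -1006 + b - c (s(b, c) = ((-242 + b) + 62) - (415 + (411 + c)) = (-180 + b) - (826 + c) = (-180 + b) + (-826 - c) = -1006 + b - c)
s(1304, 173) - 3465304 = (-1006 + 1304 - 1*173) - 3465304 = (-1006 + 1304 - 173) - 3465304 = 125 - 3465304 = -3465179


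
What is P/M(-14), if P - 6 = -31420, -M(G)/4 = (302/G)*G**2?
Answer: -15707/8456 ≈ -1.8575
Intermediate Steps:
M(G) = -1208*G (M(G) = -4*302/G*G**2 = -1208*G)
P = -31414 (P = 6 - 31420 = -31414)
P/M(-14) = -31414/((-1208*(-14))) = -31414/16912 = -31414*1/16912 = -15707/8456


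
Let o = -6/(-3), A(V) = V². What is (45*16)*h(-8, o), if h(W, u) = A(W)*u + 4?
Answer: 95040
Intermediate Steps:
o = 2 (o = -6*(-⅓) = 2)
h(W, u) = 4 + u*W² (h(W, u) = W²*u + 4 = u*W² + 4 = 4 + u*W²)
(45*16)*h(-8, o) = (45*16)*(4 + 2*(-8)²) = 720*(4 + 2*64) = 720*(4 + 128) = 720*132 = 95040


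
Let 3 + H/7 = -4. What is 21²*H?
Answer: -21609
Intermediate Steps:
H = -49 (H = -21 + 7*(-4) = -21 - 28 = -49)
21²*H = 21²*(-49) = 441*(-49) = -21609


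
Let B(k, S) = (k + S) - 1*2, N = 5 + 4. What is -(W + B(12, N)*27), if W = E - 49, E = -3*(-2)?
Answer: -470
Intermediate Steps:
N = 9
E = 6
B(k, S) = -2 + S + k (B(k, S) = (S + k) - 2 = -2 + S + k)
W = -43 (W = 6 - 49 = -43)
-(W + B(12, N)*27) = -(-43 + (-2 + 9 + 12)*27) = -(-43 + 19*27) = -(-43 + 513) = -1*470 = -470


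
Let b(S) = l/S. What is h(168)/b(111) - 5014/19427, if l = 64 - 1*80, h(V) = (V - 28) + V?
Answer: -166062625/77708 ≈ -2137.0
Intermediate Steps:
h(V) = -28 + 2*V (h(V) = (-28 + V) + V = -28 + 2*V)
l = -16 (l = 64 - 80 = -16)
b(S) = -16/S
h(168)/b(111) - 5014/19427 = (-28 + 2*168)/((-16/111)) - 5014/19427 = (-28 + 336)/((-16*1/111)) - 5014*1/19427 = 308/(-16/111) - 5014/19427 = 308*(-111/16) - 5014/19427 = -8547/4 - 5014/19427 = -166062625/77708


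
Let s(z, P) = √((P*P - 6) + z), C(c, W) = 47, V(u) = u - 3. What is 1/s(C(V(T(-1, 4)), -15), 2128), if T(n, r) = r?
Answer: √1497/82335 ≈ 0.00046992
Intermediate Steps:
V(u) = -3 + u
s(z, P) = √(-6 + z + P²) (s(z, P) = √((P² - 6) + z) = √((-6 + P²) + z) = √(-6 + z + P²))
1/s(C(V(T(-1, 4)), -15), 2128) = 1/(√(-6 + 47 + 2128²)) = 1/(√(-6 + 47 + 4528384)) = 1/(√4528425) = 1/(55*√1497) = √1497/82335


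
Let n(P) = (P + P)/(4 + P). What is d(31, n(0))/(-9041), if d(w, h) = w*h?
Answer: 0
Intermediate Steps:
n(P) = 2*P/(4 + P) (n(P) = (2*P)/(4 + P) = 2*P/(4 + P))
d(w, h) = h*w
d(31, n(0))/(-9041) = ((2*0/(4 + 0))*31)/(-9041) = ((2*0/4)*31)*(-1/9041) = ((2*0*(¼))*31)*(-1/9041) = (0*31)*(-1/9041) = 0*(-1/9041) = 0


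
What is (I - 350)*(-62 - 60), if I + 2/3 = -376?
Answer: 265960/3 ≈ 88653.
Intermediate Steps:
I = -1130/3 (I = -⅔ - 376 = -1130/3 ≈ -376.67)
(I - 350)*(-62 - 60) = (-1130/3 - 350)*(-62 - 60) = -2180/3*(-122) = 265960/3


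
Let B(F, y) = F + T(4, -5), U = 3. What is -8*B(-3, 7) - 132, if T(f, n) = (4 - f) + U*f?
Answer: -204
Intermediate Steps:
T(f, n) = 4 + 2*f (T(f, n) = (4 - f) + 3*f = 4 + 2*f)
B(F, y) = 12 + F (B(F, y) = F + (4 + 2*4) = F + (4 + 8) = F + 12 = 12 + F)
-8*B(-3, 7) - 132 = -8*(12 - 3) - 132 = -8*9 - 132 = -72 - 132 = -204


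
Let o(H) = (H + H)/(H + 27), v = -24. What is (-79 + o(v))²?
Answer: 9025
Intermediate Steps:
o(H) = 2*H/(27 + H) (o(H) = (2*H)/(27 + H) = 2*H/(27 + H))
(-79 + o(v))² = (-79 + 2*(-24)/(27 - 24))² = (-79 + 2*(-24)/3)² = (-79 + 2*(-24)*(⅓))² = (-79 - 16)² = (-95)² = 9025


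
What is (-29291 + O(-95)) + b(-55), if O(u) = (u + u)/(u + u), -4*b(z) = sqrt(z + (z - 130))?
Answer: -29290 - I*sqrt(15) ≈ -29290.0 - 3.873*I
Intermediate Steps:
b(z) = -sqrt(-130 + 2*z)/4 (b(z) = -sqrt(z + (z - 130))/4 = -sqrt(z + (-130 + z))/4 = -sqrt(-130 + 2*z)/4)
O(u) = 1 (O(u) = (2*u)/((2*u)) = (2*u)*(1/(2*u)) = 1)
(-29291 + O(-95)) + b(-55) = (-29291 + 1) - sqrt(-130 + 2*(-55))/4 = -29290 - sqrt(-130 - 110)/4 = -29290 - I*sqrt(15)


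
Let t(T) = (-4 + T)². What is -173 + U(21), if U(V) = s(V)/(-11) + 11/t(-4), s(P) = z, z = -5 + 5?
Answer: -11061/64 ≈ -172.83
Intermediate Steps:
z = 0
s(P) = 0
U(V) = 11/64 (U(V) = 0/(-11) + 11/((-4 - 4)²) = 0*(-1/11) + 11/((-8)²) = 0 + 11/64 = 11/64)
-173 + U(21) = -173 + 11/64 = -11061/64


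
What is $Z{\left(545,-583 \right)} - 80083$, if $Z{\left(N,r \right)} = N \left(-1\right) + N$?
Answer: $-80083$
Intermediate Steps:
$Z{\left(N,r \right)} = 0$ ($Z{\left(N,r \right)} = - N + N = 0$)
$Z{\left(545,-583 \right)} - 80083 = 0 - 80083 = -80083$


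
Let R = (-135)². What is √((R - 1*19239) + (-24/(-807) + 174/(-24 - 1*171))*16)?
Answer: I*√314224718470/17485 ≈ 32.059*I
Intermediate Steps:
R = 18225
√((R - 1*19239) + (-24/(-807) + 174/(-24 - 1*171))*16) = √((18225 - 1*19239) + (-24/(-807) + 174/(-24 - 1*171))*16) = √((18225 - 19239) + (-24*(-1/807) + 174/(-24 - 171))*16) = √(-1014 + (8/269 + 174/(-195))*16) = √(-1014 + (8/269 + 174*(-1/195))*16) = √(-1014 + (8/269 - 58/65)*16) = √(-1014 - 15082/17485*16) = √(-1014 - 241312/17485) = √(-17971102/17485) = I*√314224718470/17485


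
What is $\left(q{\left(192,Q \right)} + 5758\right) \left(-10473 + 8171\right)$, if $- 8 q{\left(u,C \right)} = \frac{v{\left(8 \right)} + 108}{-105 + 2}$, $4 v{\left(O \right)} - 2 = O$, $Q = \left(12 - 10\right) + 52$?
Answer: $- \frac{10922305155}{824} \approx -1.3255 \cdot 10^{7}$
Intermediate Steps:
$Q = 54$ ($Q = 2 + 52 = 54$)
$v{\left(O \right)} = \frac{1}{2} + \frac{O}{4}$
$q{\left(u,C \right)} = \frac{221}{1648}$ ($q{\left(u,C \right)} = - \frac{\left(\left(\frac{1}{2} + \frac{1}{4} \cdot 8\right) + 108\right) \frac{1}{-105 + 2}}{8} = - \frac{\left(\left(\frac{1}{2} + 2\right) + 108\right) \frac{1}{-103}}{8} = - \frac{\left(\frac{5}{2} + 108\right) \left(- \frac{1}{103}\right)}{8} = - \frac{\frac{221}{2} \left(- \frac{1}{103}\right)}{8} = \left(- \frac{1}{8}\right) \left(- \frac{221}{206}\right) = \frac{221}{1648}$)
$\left(q{\left(192,Q \right)} + 5758\right) \left(-10473 + 8171\right) = \left(\frac{221}{1648} + 5758\right) \left(-10473 + 8171\right) = \frac{9489405}{1648} \left(-2302\right) = - \frac{10922305155}{824}$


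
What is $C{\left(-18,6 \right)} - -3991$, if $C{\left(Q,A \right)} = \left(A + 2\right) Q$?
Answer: $3847$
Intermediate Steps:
$C{\left(Q,A \right)} = Q \left(2 + A\right)$ ($C{\left(Q,A \right)} = \left(2 + A\right) Q = Q \left(2 + A\right)$)
$C{\left(-18,6 \right)} - -3991 = - 18 \left(2 + 6\right) - -3991 = \left(-18\right) 8 + 3991 = -144 + 3991 = 3847$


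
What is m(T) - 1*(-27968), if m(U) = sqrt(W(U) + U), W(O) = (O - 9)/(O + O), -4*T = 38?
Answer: 27968 + 9*I*sqrt(38)/19 ≈ 27968.0 + 2.92*I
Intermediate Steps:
T = -19/2 (T = -1/4*38 = -19/2 ≈ -9.5000)
W(O) = (-9 + O)/(2*O) (W(O) = (-9 + O)/((2*O)) = (-9 + O)*(1/(2*O)) = (-9 + O)/(2*O))
m(U) = sqrt(U + (-9 + U)/(2*U)) (m(U) = sqrt((-9 + U)/(2*U) + U) = sqrt(U + (-9 + U)/(2*U)))
m(T) - 1*(-27968) = sqrt(2 - 18/(-19/2) + 4*(-19/2))/2 - 1*(-27968) = sqrt(2 - 18*(-2/19) - 38)/2 + 27968 = sqrt(2 + 36/19 - 38)/2 + 27968 = sqrt(-648/19)/2 + 27968 = (18*I*sqrt(38)/19)/2 + 27968 = 9*I*sqrt(38)/19 + 27968 = 27968 + 9*I*sqrt(38)/19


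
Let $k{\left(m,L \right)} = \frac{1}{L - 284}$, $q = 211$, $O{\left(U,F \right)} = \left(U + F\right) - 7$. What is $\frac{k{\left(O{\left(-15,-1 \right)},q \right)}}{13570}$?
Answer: $- \frac{1}{990610} \approx -1.0095 \cdot 10^{-6}$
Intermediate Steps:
$O{\left(U,F \right)} = -7 + F + U$ ($O{\left(U,F \right)} = \left(F + U\right) - 7 = -7 + F + U$)
$k{\left(m,L \right)} = \frac{1}{-284 + L}$
$\frac{k{\left(O{\left(-15,-1 \right)},q \right)}}{13570} = \frac{1}{\left(-284 + 211\right) 13570} = \frac{1}{-73} \cdot \frac{1}{13570} = \left(- \frac{1}{73}\right) \frac{1}{13570} = - \frac{1}{990610}$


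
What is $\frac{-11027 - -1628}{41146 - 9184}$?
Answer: $- \frac{3133}{10654} \approx -0.29407$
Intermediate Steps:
$\frac{-11027 - -1628}{41146 - 9184} = \frac{-11027 + \left(-15 + 1643\right)}{31962} = \left(-11027 + 1628\right) \frac{1}{31962} = \left(-9399\right) \frac{1}{31962} = - \frac{3133}{10654}$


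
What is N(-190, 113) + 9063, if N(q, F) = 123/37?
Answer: 335454/37 ≈ 9066.3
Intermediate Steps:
N(q, F) = 123/37 (N(q, F) = 123*(1/37) = 123/37)
N(-190, 113) + 9063 = 123/37 + 9063 = 335454/37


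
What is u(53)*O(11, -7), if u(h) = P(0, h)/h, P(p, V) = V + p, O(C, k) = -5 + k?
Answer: -12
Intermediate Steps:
u(h) = 1 (u(h) = (h + 0)/h = h/h = 1)
u(53)*O(11, -7) = 1*(-5 - 7) = 1*(-12) = -12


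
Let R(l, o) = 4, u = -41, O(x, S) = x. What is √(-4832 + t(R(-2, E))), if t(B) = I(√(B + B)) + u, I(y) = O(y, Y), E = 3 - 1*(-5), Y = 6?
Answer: √(-4873 + 2*√2) ≈ 69.787*I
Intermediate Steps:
E = 8 (E = 3 + 5 = 8)
I(y) = y
t(B) = -41 + √2*√B (t(B) = √(B + B) - 41 = √(2*B) - 41 = √2*√B - 41 = -41 + √2*√B)
√(-4832 + t(R(-2, E))) = √(-4832 + (-41 + √2*√4)) = √(-4832 + (-41 + √2*2)) = √(-4832 + (-41 + 2*√2)) = √(-4873 + 2*√2)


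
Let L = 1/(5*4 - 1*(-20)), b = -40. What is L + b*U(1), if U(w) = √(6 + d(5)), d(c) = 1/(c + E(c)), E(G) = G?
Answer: 1/40 - 4*√610 ≈ -98.768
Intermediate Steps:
d(c) = 1/(2*c) (d(c) = 1/(c + c) = 1/(2*c))
L = 1/40 (L = 1/(20 + 20) = 1/40 ≈ 0.025000)
U(w) = √610/10 (U(w) = √(6 + (½)/5) = √(6 + (½)*(⅕)) = √(6 + ⅒) = √(61/10) = √610/10)
L + b*U(1) = 1/40 - 4*√610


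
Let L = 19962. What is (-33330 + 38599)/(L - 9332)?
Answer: 5269/10630 ≈ 0.49567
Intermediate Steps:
(-33330 + 38599)/(L - 9332) = (-33330 + 38599)/(19962 - 9332) = 5269/10630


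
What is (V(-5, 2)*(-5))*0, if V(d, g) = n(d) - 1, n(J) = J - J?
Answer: 0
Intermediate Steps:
n(J) = 0
V(d, g) = -1 (V(d, g) = 0 - 1 = -1)
(V(-5, 2)*(-5))*0 = -1*(-5)*0 = 5*0 = 0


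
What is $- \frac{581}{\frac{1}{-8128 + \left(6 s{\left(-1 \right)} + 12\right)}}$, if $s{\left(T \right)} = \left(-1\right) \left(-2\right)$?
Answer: $4708424$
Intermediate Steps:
$s{\left(T \right)} = 2$
$- \frac{581}{\frac{1}{-8128 + \left(6 s{\left(-1 \right)} + 12\right)}} = - \frac{581}{\frac{1}{-8128 + \left(6 \cdot 2 + 12\right)}} = - \frac{581}{\frac{1}{-8128 + \left(12 + 12\right)}} = - \frac{581}{\frac{1}{-8128 + 24}} = - \frac{581}{\frac{1}{-8104}} = - \frac{581}{- \frac{1}{8104}} = \left(-581\right) \left(-8104\right) = 4708424$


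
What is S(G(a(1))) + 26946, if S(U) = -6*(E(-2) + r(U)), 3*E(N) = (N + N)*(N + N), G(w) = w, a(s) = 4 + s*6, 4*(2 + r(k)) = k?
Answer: 26911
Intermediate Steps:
r(k) = -2 + k/4
a(s) = 4 + 6*s
E(N) = 4*N²/3 (E(N) = ((N + N)*(N + N))/3 = ((2*N)*(2*N))/3 = (4*N²)/3 = 4*N²/3)
S(U) = -20 - 3*U/2 (S(U) = -6*((4/3)*(-2)² + (-2 + U/4)) = -6*((4/3)*4 + (-2 + U/4)) = -6*(16/3 + (-2 + U/4)) = -6*(10/3 + U/4) = -20 - 3*U/2)
S(G(a(1))) + 26946 = (-20 - 3*(4 + 6*1)/2) + 26946 = (-20 - 3*(4 + 6)/2) + 26946 = (-20 - 3/2*10) + 26946 = (-20 - 15) + 26946 = -35 + 26946 = 26911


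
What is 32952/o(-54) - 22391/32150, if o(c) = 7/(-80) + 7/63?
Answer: 762772515353/546550 ≈ 1.3956e+6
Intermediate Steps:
o(c) = 17/720 (o(c) = 7*(-1/80) + 7*(1/63) = -7/80 + ⅑ = 17/720)
32952/o(-54) - 22391/32150 = 32952/(17/720) - 22391/32150 = 32952*(720/17) - 22391*1/32150 = 23725440/17 - 22391/32150 = 762772515353/546550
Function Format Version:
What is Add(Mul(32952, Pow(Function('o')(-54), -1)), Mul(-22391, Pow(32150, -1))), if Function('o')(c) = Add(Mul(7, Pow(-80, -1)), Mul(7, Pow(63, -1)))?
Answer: Rational(762772515353, 546550) ≈ 1.3956e+6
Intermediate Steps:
Function('o')(c) = Rational(17, 720) (Function('o')(c) = Add(Mul(7, Rational(-1, 80)), Mul(7, Rational(1, 63))) = Add(Rational(-7, 80), Rational(1, 9)) = Rational(17, 720))
Add(Mul(32952, Pow(Function('o')(-54), -1)), Mul(-22391, Pow(32150, -1))) = Add(Mul(32952, Pow(Rational(17, 720), -1)), Mul(-22391, Pow(32150, -1))) = Add(Mul(32952, Rational(720, 17)), Mul(-22391, Rational(1, 32150))) = Add(Rational(23725440, 17), Rational(-22391, 32150)) = Rational(762772515353, 546550)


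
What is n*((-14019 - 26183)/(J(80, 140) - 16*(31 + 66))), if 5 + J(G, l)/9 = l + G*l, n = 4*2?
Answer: -321616/100463 ≈ -3.2013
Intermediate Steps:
n = 8
J(G, l) = -45 + 9*l + 9*G*l (J(G, l) = -45 + 9*(l + G*l) = -45 + (9*l + 9*G*l) = -45 + 9*l + 9*G*l)
n*((-14019 - 26183)/(J(80, 140) - 16*(31 + 66))) = 8*((-14019 - 26183)/((-45 + 9*140 + 9*80*140) - 16*(31 + 66))) = 8*(-40202/((-45 + 1260 + 100800) - 16*97)) = 8*(-40202/(102015 - 1552)) = 8*(-40202/100463) = -321616/100463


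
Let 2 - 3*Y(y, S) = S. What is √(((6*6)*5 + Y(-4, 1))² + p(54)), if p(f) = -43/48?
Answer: √4682767/12 ≈ 180.33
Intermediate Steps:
Y(y, S) = ⅔ - S/3
p(f) = -43/48 (p(f) = -43*1/48 = -43/48)
√(((6*6)*5 + Y(-4, 1))² + p(54)) = √(((6*6)*5 + (⅔ - ⅓*1))² - 43/48) = √((36*5 + (⅔ - ⅓))² - 43/48) = √((180 + ⅓)² - 43/48) = √((541/3)² - 43/48) = √(292681/9 - 43/48) = √(4682767/144) = √4682767/12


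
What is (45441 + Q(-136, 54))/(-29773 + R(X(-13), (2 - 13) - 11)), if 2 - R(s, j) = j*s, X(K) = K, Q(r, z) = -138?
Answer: -15101/10019 ≈ -1.5072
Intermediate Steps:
R(s, j) = 2 - j*s
(45441 + Q(-136, 54))/(-29773 + R(X(-13), (2 - 13) - 11)) = (45441 - 138)/(-29773 + (2 - 1*((2 - 13) - 11)*(-13))) = 45303/(-29773 + (2 - 1*(-11 - 11)*(-13))) = 45303/(-29773 + (2 - 1*(-22)*(-13))) = 45303/(-29773 + (2 - 286)) = 45303/(-29773 - 284) = 45303/(-30057) = 45303*(-1/30057) = -15101/10019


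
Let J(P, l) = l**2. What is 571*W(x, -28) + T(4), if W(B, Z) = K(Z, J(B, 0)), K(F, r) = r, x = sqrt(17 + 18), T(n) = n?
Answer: 4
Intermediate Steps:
x = sqrt(35) ≈ 5.9161
W(B, Z) = 0 (W(B, Z) = 0**2 = 0)
571*W(x, -28) + T(4) = 571*0 + 4 = 0 + 4 = 4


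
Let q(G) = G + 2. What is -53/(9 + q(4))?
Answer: -53/15 ≈ -3.5333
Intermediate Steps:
q(G) = 2 + G
-53/(9 + q(4)) = -53/(9 + (2 + 4)) = -53/(9 + 6) = -53/15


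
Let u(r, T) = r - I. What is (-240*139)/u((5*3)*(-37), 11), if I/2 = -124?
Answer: 33360/307 ≈ 108.66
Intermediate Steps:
I = -248 (I = 2*(-124) = -248)
u(r, T) = 248 + r (u(r, T) = r - 1*(-248) = r + 248 = 248 + r)
(-240*139)/u((5*3)*(-37), 11) = (-240*139)/(248 + (5*3)*(-37)) = (-12*2780)/(248 + 15*(-37)) = -33360/(248 - 555) = -33360/(-307) = -33360*(-1/307) = 33360/307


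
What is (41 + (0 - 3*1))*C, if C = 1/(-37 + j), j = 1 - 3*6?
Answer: -19/27 ≈ -0.70370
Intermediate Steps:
j = -17 (j = 1 - 18 = -17)
C = -1/54 (C = 1/(-37 - 17) = 1/(-54) = -1/54 ≈ -0.018519)
(41 + (0 - 3*1))*C = (41 + (0 - 3*1))*(-1/54) = (41 + (0 - 3))*(-1/54) = (41 - 3)*(-1/54) = 38*(-1/54) = -19/27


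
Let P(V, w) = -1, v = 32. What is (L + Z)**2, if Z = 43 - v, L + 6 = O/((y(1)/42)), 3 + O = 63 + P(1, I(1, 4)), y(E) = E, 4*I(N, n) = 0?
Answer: 6165289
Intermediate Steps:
I(N, n) = 0 (I(N, n) = (1/4)*0 = 0)
O = 59 (O = -3 + (63 - 1) = -3 + 62 = 59)
L = 2472 (L = -6 + 59/((1/42)) = -6 + 59/((1*(1/42))) = -6 + 59/(1/42) = -6 + 59*42 = -6 + 2478 = 2472)
Z = 11 (Z = 43 - 1*32 = 43 - 32 = 11)
(L + Z)**2 = (2472 + 11)**2 = 2483**2 = 6165289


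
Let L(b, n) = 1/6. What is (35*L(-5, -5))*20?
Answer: 350/3 ≈ 116.67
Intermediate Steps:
L(b, n) = ⅙
(35*L(-5, -5))*20 = (35*(⅙))*20 = (35/6)*20 = 350/3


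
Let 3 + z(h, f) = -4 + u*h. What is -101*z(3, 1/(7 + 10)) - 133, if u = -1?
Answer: 877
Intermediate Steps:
z(h, f) = -7 - h (z(h, f) = -3 + (-4 - h) = -7 - h)
-101*z(3, 1/(7 + 10)) - 133 = -101*(-7 - 1*3) - 133 = -101*(-7 - 3) - 133 = -101*(-10) - 133 = 1010 - 133 = 877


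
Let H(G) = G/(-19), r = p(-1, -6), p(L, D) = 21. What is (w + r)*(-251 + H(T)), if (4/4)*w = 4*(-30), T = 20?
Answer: 474111/19 ≈ 24953.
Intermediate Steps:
r = 21
H(G) = -G/19 (H(G) = G*(-1/19) = -G/19)
w = -120 (w = 4*(-30) = -120)
(w + r)*(-251 + H(T)) = (-120 + 21)*(-251 - 1/19*20) = -99*(-251 - 20/19) = -99*(-4789/19) = 474111/19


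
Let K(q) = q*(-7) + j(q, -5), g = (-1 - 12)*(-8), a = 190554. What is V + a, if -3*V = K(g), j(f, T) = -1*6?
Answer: 572396/3 ≈ 1.9080e+5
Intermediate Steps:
j(f, T) = -6
g = 104 (g = -13*(-8) = 104)
K(q) = -6 - 7*q (K(q) = q*(-7) - 6 = -7*q - 6 = -6 - 7*q)
V = 734/3 (V = -(-6 - 7*104)/3 = -(-6 - 728)/3 = -⅓*(-734) = 734/3 ≈ 244.67)
V + a = 734/3 + 190554 = 572396/3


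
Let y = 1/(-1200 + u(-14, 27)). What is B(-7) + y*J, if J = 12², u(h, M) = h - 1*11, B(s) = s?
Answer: -8719/1225 ≈ -7.1176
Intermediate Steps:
u(h, M) = -11 + h (u(h, M) = h - 11 = -11 + h)
y = -1/1225 (y = 1/(-1200 + (-11 - 14)) = 1/(-1200 - 25) = 1/(-1225) = -1/1225 ≈ -0.00081633)
J = 144
B(-7) + y*J = -7 - 1/1225*144 = -7 - 144/1225 = -8719/1225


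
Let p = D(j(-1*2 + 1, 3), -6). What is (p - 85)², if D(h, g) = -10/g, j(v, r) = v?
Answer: 62500/9 ≈ 6944.4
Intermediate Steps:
p = 5/3 (p = -10/(-6) = -10*(-⅙) = 5/3 ≈ 1.6667)
(p - 85)² = (5/3 - 85)² = (-250/3)² = 62500/9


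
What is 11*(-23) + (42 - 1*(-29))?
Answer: -182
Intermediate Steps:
11*(-23) + (42 - 1*(-29)) = -253 + (42 + 29) = -253 + 71 = -182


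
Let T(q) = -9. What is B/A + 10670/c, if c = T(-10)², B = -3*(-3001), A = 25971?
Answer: 92613271/701217 ≈ 132.07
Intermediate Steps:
B = 9003
c = 81 (c = (-9)² = 81)
B/A + 10670/c = 9003/25971 + 10670/81 = 9003*(1/25971) + 10670*(1/81) = 3001/8657 + 10670/81 = 92613271/701217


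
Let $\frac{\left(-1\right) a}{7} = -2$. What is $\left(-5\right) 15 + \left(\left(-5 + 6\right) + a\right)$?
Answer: $-60$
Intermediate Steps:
$a = 14$ ($a = \left(-7\right) \left(-2\right) = 14$)
$\left(-5\right) 15 + \left(\left(-5 + 6\right) + a\right) = \left(-5\right) 15 + \left(\left(-5 + 6\right) + 14\right) = -75 + \left(1 + 14\right) = -75 + 15 = -60$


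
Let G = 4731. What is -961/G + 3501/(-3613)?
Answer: -20035324/17093103 ≈ -1.1721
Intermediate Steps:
-961/G + 3501/(-3613) = -961/4731 + 3501/(-3613) = -961*1/4731 + 3501*(-1/3613) = -961/4731 - 3501/3613 = -20035324/17093103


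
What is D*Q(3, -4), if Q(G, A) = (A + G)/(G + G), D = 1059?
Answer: -353/2 ≈ -176.50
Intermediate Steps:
Q(G, A) = (A + G)/(2*G) (Q(G, A) = (A + G)/((2*G)) = (A + G)*(1/(2*G)) = (A + G)/(2*G))
D*Q(3, -4) = 1059*((½)*(-4 + 3)/3) = 1059*((½)*(⅓)*(-1)) = 1059*(-⅙) = -353/2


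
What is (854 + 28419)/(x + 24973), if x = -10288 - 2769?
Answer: 29273/11916 ≈ 2.4566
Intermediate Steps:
x = -13057
(854 + 28419)/(x + 24973) = (854 + 28419)/(-13057 + 24973) = 29273/11916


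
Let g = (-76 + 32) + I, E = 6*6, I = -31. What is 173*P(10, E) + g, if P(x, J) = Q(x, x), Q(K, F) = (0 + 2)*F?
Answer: 3385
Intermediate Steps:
E = 36
Q(K, F) = 2*F
P(x, J) = 2*x
g = -75 (g = (-76 + 32) - 31 = -44 - 31 = -75)
173*P(10, E) + g = 173*(2*10) - 75 = 173*20 - 75 = 3460 - 75 = 3385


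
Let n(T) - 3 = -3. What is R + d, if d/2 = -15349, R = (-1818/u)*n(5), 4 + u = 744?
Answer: -30698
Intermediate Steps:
u = 740 (u = -4 + 744 = 740)
n(T) = 0 (n(T) = 3 - 3 = 0)
R = 0 (R = -1818/740*0 = -1818*1/740*0 = -909/370*0 = 0)
d = -30698 (d = 2*(-15349) = -30698)
R + d = 0 - 30698 = -30698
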